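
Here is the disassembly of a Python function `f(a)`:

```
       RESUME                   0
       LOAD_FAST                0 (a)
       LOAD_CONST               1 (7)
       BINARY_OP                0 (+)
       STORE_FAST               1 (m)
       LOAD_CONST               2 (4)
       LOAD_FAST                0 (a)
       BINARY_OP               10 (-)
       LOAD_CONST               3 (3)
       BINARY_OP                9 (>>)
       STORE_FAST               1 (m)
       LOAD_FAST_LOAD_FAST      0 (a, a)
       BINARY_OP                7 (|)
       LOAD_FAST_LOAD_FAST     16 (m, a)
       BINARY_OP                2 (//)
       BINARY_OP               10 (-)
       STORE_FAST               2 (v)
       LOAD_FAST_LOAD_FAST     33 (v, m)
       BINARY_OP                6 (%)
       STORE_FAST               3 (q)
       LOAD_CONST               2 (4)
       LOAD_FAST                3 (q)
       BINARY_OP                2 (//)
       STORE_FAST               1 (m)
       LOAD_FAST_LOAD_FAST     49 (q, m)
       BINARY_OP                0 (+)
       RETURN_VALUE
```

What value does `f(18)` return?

LOAD_FAST a → push 18. Stack: [18]
LOAD_CONST → push 7. Stack: [18, 7]
BINARY_OP + → 18 + 7 = 25. Stack: [25]
STORE_FAST m → m=25. Stack: []
LOAD_CONST → push 4. Stack: [4]
LOAD_FAST a → push 18. Stack: [4, 18]
BINARY_OP - → 4 - 18 = -14. Stack: [-14]
LOAD_CONST → push 3. Stack: [-14, 3]
BINARY_OP >> → -14 >> 3 = -2. Stack: [-2]
STORE_FAST m → m=-2. Stack: []
LOAD_FAST_LOAD_FAST a,a → push 18,18. Stack: [18, 18]
BINARY_OP | → 18 | 18 = 18. Stack: [18]
LOAD_FAST_LOAD_FAST m,a → push -2,18. Stack: [18, -2, 18]
BINARY_OP // → -2 // 18 = -1. Stack: [18, -1]
BINARY_OP - → 18 - -1 = 19. Stack: [19]
STORE_FAST v → v=19. Stack: []
LOAD_FAST_LOAD_FAST v,m → push 19,-2. Stack: [19, -2]
BINARY_OP % → 19 % -2 = -1. Stack: [-1]
STORE_FAST q → q=-1. Stack: []
LOAD_CONST → push 4. Stack: [4]
LOAD_FAST q → push -1. Stack: [4, -1]
BINARY_OP // → 4 // -1 = -4. Stack: [-4]
STORE_FAST m → m=-4. Stack: []
LOAD_FAST_LOAD_FAST q,m → push -1,-4. Stack: [-1, -4]
BINARY_OP + → -1 + -4 = -5. Stack: [-5]
RETURN_VALUE → return -5.

-5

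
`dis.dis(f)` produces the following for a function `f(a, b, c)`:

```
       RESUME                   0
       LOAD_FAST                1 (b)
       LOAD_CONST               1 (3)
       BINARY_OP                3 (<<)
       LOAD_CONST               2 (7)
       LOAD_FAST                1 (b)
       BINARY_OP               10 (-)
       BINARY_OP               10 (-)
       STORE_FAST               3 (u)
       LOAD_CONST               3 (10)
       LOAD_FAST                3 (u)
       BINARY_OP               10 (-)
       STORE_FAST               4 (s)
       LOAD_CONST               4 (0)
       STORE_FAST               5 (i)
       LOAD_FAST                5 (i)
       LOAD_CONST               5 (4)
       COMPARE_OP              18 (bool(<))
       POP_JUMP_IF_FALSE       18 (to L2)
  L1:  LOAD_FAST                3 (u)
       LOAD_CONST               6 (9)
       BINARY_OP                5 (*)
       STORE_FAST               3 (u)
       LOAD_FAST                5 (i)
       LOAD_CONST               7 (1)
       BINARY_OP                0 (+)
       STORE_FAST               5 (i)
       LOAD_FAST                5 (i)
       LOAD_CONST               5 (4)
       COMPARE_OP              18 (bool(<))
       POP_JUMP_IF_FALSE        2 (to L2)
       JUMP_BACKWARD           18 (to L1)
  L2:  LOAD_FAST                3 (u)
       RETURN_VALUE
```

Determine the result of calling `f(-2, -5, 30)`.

-341172

LOAD_FAST b → push -5
LOAD_CONST → push 3
BINARY_OP << → -5 << 3 = -40
LOAD_CONST → push 7
LOAD_FAST b → push -5
BINARY_OP - → 7 - -5 = 12
BINARY_OP - → -40 - 12 = -52
STORE_FAST u → u=-52
LOAD_CONST → push 10
LOAD_FAST u → push -52
BINARY_OP - → 10 - -52 = 62
STORE_FAST s → s=62
LOAD_CONST → push 0
STORE_FAST i → i=0
LOAD_FAST i → push 0
LOAD_CONST → push 4
COMPARE_OP bool(<) → 0 vs 4 = True
POP_JUMP_IF_FALSE → pop True; no jump
LOAD_FAST u → push -52
LOAD_CONST → push 9
BINARY_OP * → -52 * 9 = -468
STORE_FAST u → u=-468
LOAD_FAST i → push 0
LOAD_CONST → push 1
BINARY_OP + → 0 + 1 = 1
STORE_FAST i → i=1
LOAD_FAST i → push 1
LOAD_CONST → push 4
COMPARE_OP bool(<) → 1 vs 4 = True
POP_JUMP_IF_FALSE → pop True; no jump
LOAD_FAST u → push -468
LOAD_CONST → push 9
BINARY_OP * → -468 * 9 = -4212
STORE_FAST u → u=-4212
LOAD_FAST i → push 1
LOAD_CONST → push 1
BINARY_OP + → 1 + 1 = 2
STORE_FAST i → i=2
LOAD_FAST i → push 2
LOAD_CONST → push 4
COMPARE_OP bool(<) → 2 vs 4 = True
POP_JUMP_IF_FALSE → pop True; no jump
LOAD_FAST u → push -4212
LOAD_CONST → push 9
BINARY_OP * → -4212 * 9 = -37908
STORE_FAST u → u=-37908
LOAD_FAST i → push 2
LOAD_CONST → push 1
BINARY_OP + → 2 + 1 = 3
STORE_FAST i → i=3
LOAD_FAST i → push 3
LOAD_CONST → push 4
COMPARE_OP bool(<) → 3 vs 4 = True
POP_JUMP_IF_FALSE → pop True; no jump
LOAD_FAST u → push -37908
LOAD_CONST → push 9
BINARY_OP * → -37908 * 9 = -341172
STORE_FAST u → u=-341172
LOAD_FAST i → push 3
LOAD_CONST → push 1
BINARY_OP + → 3 + 1 = 4
STORE_FAST i → i=4
LOAD_FAST i → push 4
LOAD_CONST → push 4
COMPARE_OP bool(<) → 4 vs 4 = False
POP_JUMP_IF_FALSE → pop False; jump
LOAD_FAST u → push -341172
RETURN_VALUE → return -341172.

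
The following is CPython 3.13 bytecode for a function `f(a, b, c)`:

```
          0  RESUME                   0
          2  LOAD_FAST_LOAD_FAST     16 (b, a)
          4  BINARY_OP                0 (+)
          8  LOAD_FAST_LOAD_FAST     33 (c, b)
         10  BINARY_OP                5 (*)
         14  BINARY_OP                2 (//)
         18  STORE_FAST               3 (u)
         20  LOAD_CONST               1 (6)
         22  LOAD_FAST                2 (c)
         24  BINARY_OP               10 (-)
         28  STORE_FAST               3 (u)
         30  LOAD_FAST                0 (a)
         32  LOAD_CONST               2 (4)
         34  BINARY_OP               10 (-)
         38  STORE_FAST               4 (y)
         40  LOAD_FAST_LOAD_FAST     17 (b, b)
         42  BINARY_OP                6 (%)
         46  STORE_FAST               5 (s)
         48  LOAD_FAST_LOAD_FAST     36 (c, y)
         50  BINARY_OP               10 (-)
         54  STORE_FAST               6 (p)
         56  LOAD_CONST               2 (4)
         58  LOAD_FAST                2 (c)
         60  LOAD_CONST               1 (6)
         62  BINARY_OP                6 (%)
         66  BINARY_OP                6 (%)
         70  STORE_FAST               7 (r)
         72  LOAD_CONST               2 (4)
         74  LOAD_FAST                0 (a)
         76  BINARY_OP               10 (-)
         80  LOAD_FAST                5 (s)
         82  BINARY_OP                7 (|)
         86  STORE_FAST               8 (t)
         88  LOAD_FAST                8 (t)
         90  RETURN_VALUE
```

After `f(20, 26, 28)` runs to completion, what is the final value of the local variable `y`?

16

LOAD_FAST_LOAD_FAST b,a → push 26,20. Stack: [26, 20]
BINARY_OP + → 26 + 20 = 46. Stack: [46]
LOAD_FAST_LOAD_FAST c,b → push 28,26. Stack: [46, 28, 26]
BINARY_OP * → 28 * 26 = 728. Stack: [46, 728]
BINARY_OP // → 46 // 728 = 0. Stack: [0]
STORE_FAST u → u=0. Stack: []
LOAD_CONST → push 6. Stack: [6]
LOAD_FAST c → push 28. Stack: [6, 28]
BINARY_OP - → 6 - 28 = -22. Stack: [-22]
STORE_FAST u → u=-22. Stack: []
LOAD_FAST a → push 20. Stack: [20]
LOAD_CONST → push 4. Stack: [20, 4]
BINARY_OP - → 20 - 4 = 16. Stack: [16]
STORE_FAST y → y=16. Stack: []
LOAD_FAST_LOAD_FAST b,b → push 26,26. Stack: [26, 26]
BINARY_OP % → 26 % 26 = 0. Stack: [0]
STORE_FAST s → s=0. Stack: []
LOAD_FAST_LOAD_FAST c,y → push 28,16. Stack: [28, 16]
BINARY_OP - → 28 - 16 = 12. Stack: [12]
STORE_FAST p → p=12. Stack: []
LOAD_CONST → push 4. Stack: [4]
LOAD_FAST c → push 28. Stack: [4, 28]
LOAD_CONST → push 6. Stack: [4, 28, 6]
BINARY_OP % → 28 % 6 = 4. Stack: [4, 4]
BINARY_OP % → 4 % 4 = 0. Stack: [0]
STORE_FAST r → r=0. Stack: []
LOAD_CONST → push 4. Stack: [4]
LOAD_FAST a → push 20. Stack: [4, 20]
BINARY_OP - → 4 - 20 = -16. Stack: [-16]
LOAD_FAST s → push 0. Stack: [-16, 0]
BINARY_OP | → -16 | 0 = -16. Stack: [-16]
STORE_FAST t → t=-16. Stack: []
LOAD_FAST t → push -16. Stack: [-16]
RETURN_VALUE → return -16.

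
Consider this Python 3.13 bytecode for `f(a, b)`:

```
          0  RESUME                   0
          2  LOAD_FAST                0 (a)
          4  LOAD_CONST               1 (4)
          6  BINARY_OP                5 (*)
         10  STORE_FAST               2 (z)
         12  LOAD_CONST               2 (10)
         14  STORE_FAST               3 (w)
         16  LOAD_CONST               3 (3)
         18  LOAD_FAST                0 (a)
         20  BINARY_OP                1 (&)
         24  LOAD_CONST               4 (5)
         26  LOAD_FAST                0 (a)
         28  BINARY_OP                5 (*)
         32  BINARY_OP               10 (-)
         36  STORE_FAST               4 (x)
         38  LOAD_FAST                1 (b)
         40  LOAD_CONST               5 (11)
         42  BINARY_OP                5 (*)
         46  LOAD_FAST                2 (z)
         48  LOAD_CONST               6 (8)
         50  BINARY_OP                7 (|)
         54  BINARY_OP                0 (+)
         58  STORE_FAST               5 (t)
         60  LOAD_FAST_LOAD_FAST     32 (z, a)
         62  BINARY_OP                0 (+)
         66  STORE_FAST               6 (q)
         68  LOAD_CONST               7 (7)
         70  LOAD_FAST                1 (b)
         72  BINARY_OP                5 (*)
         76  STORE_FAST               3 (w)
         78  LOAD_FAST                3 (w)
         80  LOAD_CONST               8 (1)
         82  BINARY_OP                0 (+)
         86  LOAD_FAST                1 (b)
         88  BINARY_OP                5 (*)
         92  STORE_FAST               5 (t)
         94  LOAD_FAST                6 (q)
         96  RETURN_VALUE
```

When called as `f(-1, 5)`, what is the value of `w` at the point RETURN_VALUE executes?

LOAD_FAST a → push -1. Stack: [-1]
LOAD_CONST → push 4. Stack: [-1, 4]
BINARY_OP * → -1 * 4 = -4. Stack: [-4]
STORE_FAST z → z=-4. Stack: []
LOAD_CONST → push 10. Stack: [10]
STORE_FAST w → w=10. Stack: []
LOAD_CONST → push 3. Stack: [3]
LOAD_FAST a → push -1. Stack: [3, -1]
BINARY_OP & → 3 & -1 = 3. Stack: [3]
LOAD_CONST → push 5. Stack: [3, 5]
LOAD_FAST a → push -1. Stack: [3, 5, -1]
BINARY_OP * → 5 * -1 = -5. Stack: [3, -5]
BINARY_OP - → 3 - -5 = 8. Stack: [8]
STORE_FAST x → x=8. Stack: []
LOAD_FAST b → push 5. Stack: [5]
LOAD_CONST → push 11. Stack: [5, 11]
BINARY_OP * → 5 * 11 = 55. Stack: [55]
LOAD_FAST z → push -4. Stack: [55, -4]
LOAD_CONST → push 8. Stack: [55, -4, 8]
BINARY_OP | → -4 | 8 = -4. Stack: [55, -4]
BINARY_OP + → 55 + -4 = 51. Stack: [51]
STORE_FAST t → t=51. Stack: []
LOAD_FAST_LOAD_FAST z,a → push -4,-1. Stack: [-4, -1]
BINARY_OP + → -4 + -1 = -5. Stack: [-5]
STORE_FAST q → q=-5. Stack: []
LOAD_CONST → push 7. Stack: [7]
LOAD_FAST b → push 5. Stack: [7, 5]
BINARY_OP * → 7 * 5 = 35. Stack: [35]
STORE_FAST w → w=35. Stack: []
LOAD_FAST w → push 35. Stack: [35]
LOAD_CONST → push 1. Stack: [35, 1]
BINARY_OP + → 35 + 1 = 36. Stack: [36]
LOAD_FAST b → push 5. Stack: [36, 5]
BINARY_OP * → 36 * 5 = 180. Stack: [180]
STORE_FAST t → t=180. Stack: []
LOAD_FAST q → push -5. Stack: [-5]
RETURN_VALUE → return -5.

35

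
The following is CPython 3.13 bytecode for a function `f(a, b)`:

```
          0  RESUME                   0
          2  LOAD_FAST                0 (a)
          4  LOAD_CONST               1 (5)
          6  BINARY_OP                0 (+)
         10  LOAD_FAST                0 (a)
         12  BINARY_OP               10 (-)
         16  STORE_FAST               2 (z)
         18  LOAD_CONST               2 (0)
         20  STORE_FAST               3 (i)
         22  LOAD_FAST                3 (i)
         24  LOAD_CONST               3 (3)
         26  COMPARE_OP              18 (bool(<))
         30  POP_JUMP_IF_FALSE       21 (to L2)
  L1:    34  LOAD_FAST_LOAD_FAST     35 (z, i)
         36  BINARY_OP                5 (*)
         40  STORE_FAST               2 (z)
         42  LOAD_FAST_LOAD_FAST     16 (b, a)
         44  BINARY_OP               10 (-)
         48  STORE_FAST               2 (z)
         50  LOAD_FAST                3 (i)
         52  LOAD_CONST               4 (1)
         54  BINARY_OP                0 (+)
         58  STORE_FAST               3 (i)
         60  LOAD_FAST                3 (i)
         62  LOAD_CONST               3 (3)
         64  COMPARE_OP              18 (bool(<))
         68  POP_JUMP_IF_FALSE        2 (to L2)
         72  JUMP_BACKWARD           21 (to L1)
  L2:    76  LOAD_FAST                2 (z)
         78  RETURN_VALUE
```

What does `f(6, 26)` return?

20

LOAD_FAST a → push 6. Stack: [6]
LOAD_CONST → push 5. Stack: [6, 5]
BINARY_OP + → 6 + 5 = 11. Stack: [11]
LOAD_FAST a → push 6. Stack: [11, 6]
BINARY_OP - → 11 - 6 = 5. Stack: [5]
STORE_FAST z → z=5. Stack: []
LOAD_CONST → push 0. Stack: [0]
STORE_FAST i → i=0. Stack: []
LOAD_FAST i → push 0. Stack: [0]
LOAD_CONST → push 3. Stack: [0, 3]
COMPARE_OP bool(<) → 0 vs 3 = True. Stack: [True]
POP_JUMP_IF_FALSE → pop True; no jump. Stack: []
LOAD_FAST_LOAD_FAST z,i → push 5,0. Stack: [5, 0]
BINARY_OP * → 5 * 0 = 0. Stack: [0]
STORE_FAST z → z=0. Stack: []
LOAD_FAST_LOAD_FAST b,a → push 26,6. Stack: [26, 6]
BINARY_OP - → 26 - 6 = 20. Stack: [20]
STORE_FAST z → z=20. Stack: []
LOAD_FAST i → push 0. Stack: [0]
LOAD_CONST → push 1. Stack: [0, 1]
BINARY_OP + → 0 + 1 = 1. Stack: [1]
STORE_FAST i → i=1. Stack: []
LOAD_FAST i → push 1. Stack: [1]
LOAD_CONST → push 3. Stack: [1, 3]
COMPARE_OP bool(<) → 1 vs 3 = True. Stack: [True]
POP_JUMP_IF_FALSE → pop True; no jump. Stack: []
LOAD_FAST_LOAD_FAST z,i → push 20,1. Stack: [20, 1]
BINARY_OP * → 20 * 1 = 20. Stack: [20]
STORE_FAST z → z=20. Stack: []
LOAD_FAST_LOAD_FAST b,a → push 26,6. Stack: [26, 6]
BINARY_OP - → 26 - 6 = 20. Stack: [20]
STORE_FAST z → z=20. Stack: []
LOAD_FAST i → push 1. Stack: [1]
LOAD_CONST → push 1. Stack: [1, 1]
BINARY_OP + → 1 + 1 = 2. Stack: [2]
STORE_FAST i → i=2. Stack: []
LOAD_FAST i → push 2. Stack: [2]
LOAD_CONST → push 3. Stack: [2, 3]
COMPARE_OP bool(<) → 2 vs 3 = True. Stack: [True]
POP_JUMP_IF_FALSE → pop True; no jump. Stack: []
LOAD_FAST_LOAD_FAST z,i → push 20,2. Stack: [20, 2]
BINARY_OP * → 20 * 2 = 40. Stack: [40]
STORE_FAST z → z=40. Stack: []
LOAD_FAST_LOAD_FAST b,a → push 26,6. Stack: [26, 6]
BINARY_OP - → 26 - 6 = 20. Stack: [20]
STORE_FAST z → z=20. Stack: []
LOAD_FAST i → push 2. Stack: [2]
LOAD_CONST → push 1. Stack: [2, 1]
BINARY_OP + → 2 + 1 = 3. Stack: [3]
STORE_FAST i → i=3. Stack: []
LOAD_FAST i → push 3. Stack: [3]
LOAD_CONST → push 3. Stack: [3, 3]
COMPARE_OP bool(<) → 3 vs 3 = False. Stack: [False]
POP_JUMP_IF_FALSE → pop False; jump. Stack: []
LOAD_FAST z → push 20. Stack: [20]
RETURN_VALUE → return 20.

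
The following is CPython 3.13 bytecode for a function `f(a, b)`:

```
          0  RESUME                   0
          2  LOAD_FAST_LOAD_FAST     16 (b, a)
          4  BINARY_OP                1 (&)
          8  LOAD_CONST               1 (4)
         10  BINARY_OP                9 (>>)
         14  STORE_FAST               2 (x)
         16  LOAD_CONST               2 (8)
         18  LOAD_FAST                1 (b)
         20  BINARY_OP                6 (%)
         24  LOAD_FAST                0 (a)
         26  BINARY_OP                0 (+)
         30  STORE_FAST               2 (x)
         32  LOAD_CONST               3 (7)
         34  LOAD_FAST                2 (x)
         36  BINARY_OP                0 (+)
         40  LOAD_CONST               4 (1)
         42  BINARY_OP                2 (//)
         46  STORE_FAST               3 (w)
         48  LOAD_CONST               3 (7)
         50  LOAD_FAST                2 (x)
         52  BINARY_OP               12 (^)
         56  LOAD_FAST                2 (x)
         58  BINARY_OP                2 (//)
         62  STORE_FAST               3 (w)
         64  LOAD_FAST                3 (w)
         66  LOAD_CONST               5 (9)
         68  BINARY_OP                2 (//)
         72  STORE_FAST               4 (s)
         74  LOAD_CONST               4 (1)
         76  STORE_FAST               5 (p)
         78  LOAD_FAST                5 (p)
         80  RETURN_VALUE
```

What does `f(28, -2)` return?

LOAD_FAST_LOAD_FAST b,a → push -2,28. Stack: [-2, 28]
BINARY_OP & → -2 & 28 = 28. Stack: [28]
LOAD_CONST → push 4. Stack: [28, 4]
BINARY_OP >> → 28 >> 4 = 1. Stack: [1]
STORE_FAST x → x=1. Stack: []
LOAD_CONST → push 8. Stack: [8]
LOAD_FAST b → push -2. Stack: [8, -2]
BINARY_OP % → 8 % -2 = 0. Stack: [0]
LOAD_FAST a → push 28. Stack: [0, 28]
BINARY_OP + → 0 + 28 = 28. Stack: [28]
STORE_FAST x → x=28. Stack: []
LOAD_CONST → push 7. Stack: [7]
LOAD_FAST x → push 28. Stack: [7, 28]
BINARY_OP + → 7 + 28 = 35. Stack: [35]
LOAD_CONST → push 1. Stack: [35, 1]
BINARY_OP // → 35 // 1 = 35. Stack: [35]
STORE_FAST w → w=35. Stack: []
LOAD_CONST → push 7. Stack: [7]
LOAD_FAST x → push 28. Stack: [7, 28]
BINARY_OP ^ → 7 ^ 28 = 27. Stack: [27]
LOAD_FAST x → push 28. Stack: [27, 28]
BINARY_OP // → 27 // 28 = 0. Stack: [0]
STORE_FAST w → w=0. Stack: []
LOAD_FAST w → push 0. Stack: [0]
LOAD_CONST → push 9. Stack: [0, 9]
BINARY_OP // → 0 // 9 = 0. Stack: [0]
STORE_FAST s → s=0. Stack: []
LOAD_CONST → push 1. Stack: [1]
STORE_FAST p → p=1. Stack: []
LOAD_FAST p → push 1. Stack: [1]
RETURN_VALUE → return 1.

1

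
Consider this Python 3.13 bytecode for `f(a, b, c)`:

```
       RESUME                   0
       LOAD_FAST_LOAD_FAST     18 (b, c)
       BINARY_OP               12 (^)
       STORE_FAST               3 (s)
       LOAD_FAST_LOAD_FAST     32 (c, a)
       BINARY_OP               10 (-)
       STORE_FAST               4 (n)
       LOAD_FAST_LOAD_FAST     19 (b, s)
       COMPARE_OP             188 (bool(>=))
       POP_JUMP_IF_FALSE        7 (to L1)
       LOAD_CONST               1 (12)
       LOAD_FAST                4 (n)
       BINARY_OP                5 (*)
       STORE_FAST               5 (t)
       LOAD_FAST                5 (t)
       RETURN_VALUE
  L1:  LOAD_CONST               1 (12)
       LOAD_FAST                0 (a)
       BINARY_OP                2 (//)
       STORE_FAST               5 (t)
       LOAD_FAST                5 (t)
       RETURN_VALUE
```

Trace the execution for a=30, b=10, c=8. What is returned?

LOAD_FAST_LOAD_FAST b,c → push 10,8. Stack: [10, 8]
BINARY_OP ^ → 10 ^ 8 = 2. Stack: [2]
STORE_FAST s → s=2. Stack: []
LOAD_FAST_LOAD_FAST c,a → push 8,30. Stack: [8, 30]
BINARY_OP - → 8 - 30 = -22. Stack: [-22]
STORE_FAST n → n=-22. Stack: []
LOAD_FAST_LOAD_FAST b,s → push 10,2. Stack: [10, 2]
COMPARE_OP bool(>=) → 10 vs 2 = True. Stack: [True]
POP_JUMP_IF_FALSE → pop True; no jump. Stack: []
LOAD_CONST → push 12. Stack: [12]
LOAD_FAST n → push -22. Stack: [12, -22]
BINARY_OP * → 12 * -22 = -264. Stack: [-264]
STORE_FAST t → t=-264. Stack: []
LOAD_FAST t → push -264. Stack: [-264]
RETURN_VALUE → return -264.

-264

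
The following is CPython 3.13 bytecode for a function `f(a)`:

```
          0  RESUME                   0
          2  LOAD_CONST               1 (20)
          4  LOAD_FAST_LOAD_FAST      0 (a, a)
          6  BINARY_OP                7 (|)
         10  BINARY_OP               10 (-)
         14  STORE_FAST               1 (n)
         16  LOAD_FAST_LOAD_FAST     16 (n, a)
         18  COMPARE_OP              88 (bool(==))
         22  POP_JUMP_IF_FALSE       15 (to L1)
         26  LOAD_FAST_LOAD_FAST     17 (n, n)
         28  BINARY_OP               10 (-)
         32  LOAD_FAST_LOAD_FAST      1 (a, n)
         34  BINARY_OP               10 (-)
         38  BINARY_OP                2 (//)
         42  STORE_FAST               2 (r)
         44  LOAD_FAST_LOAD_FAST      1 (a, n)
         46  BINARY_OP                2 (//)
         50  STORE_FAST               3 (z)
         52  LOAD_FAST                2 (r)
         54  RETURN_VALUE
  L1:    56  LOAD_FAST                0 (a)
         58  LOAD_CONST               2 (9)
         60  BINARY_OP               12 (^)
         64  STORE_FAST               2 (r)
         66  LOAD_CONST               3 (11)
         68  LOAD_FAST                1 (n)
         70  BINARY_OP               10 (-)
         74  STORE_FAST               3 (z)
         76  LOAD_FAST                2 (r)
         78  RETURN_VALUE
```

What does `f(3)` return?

LOAD_CONST → push 20. Stack: [20]
LOAD_FAST_LOAD_FAST a,a → push 3,3. Stack: [20, 3, 3]
BINARY_OP | → 3 | 3 = 3. Stack: [20, 3]
BINARY_OP - → 20 - 3 = 17. Stack: [17]
STORE_FAST n → n=17. Stack: []
LOAD_FAST_LOAD_FAST n,a → push 17,3. Stack: [17, 3]
COMPARE_OP bool(==) → 17 vs 3 = False. Stack: [False]
POP_JUMP_IF_FALSE → pop False; jump. Stack: []
LOAD_FAST a → push 3. Stack: [3]
LOAD_CONST → push 9. Stack: [3, 9]
BINARY_OP ^ → 3 ^ 9 = 10. Stack: [10]
STORE_FAST r → r=10. Stack: []
LOAD_CONST → push 11. Stack: [11]
LOAD_FAST n → push 17. Stack: [11, 17]
BINARY_OP - → 11 - 17 = -6. Stack: [-6]
STORE_FAST z → z=-6. Stack: []
LOAD_FAST r → push 10. Stack: [10]
RETURN_VALUE → return 10.

10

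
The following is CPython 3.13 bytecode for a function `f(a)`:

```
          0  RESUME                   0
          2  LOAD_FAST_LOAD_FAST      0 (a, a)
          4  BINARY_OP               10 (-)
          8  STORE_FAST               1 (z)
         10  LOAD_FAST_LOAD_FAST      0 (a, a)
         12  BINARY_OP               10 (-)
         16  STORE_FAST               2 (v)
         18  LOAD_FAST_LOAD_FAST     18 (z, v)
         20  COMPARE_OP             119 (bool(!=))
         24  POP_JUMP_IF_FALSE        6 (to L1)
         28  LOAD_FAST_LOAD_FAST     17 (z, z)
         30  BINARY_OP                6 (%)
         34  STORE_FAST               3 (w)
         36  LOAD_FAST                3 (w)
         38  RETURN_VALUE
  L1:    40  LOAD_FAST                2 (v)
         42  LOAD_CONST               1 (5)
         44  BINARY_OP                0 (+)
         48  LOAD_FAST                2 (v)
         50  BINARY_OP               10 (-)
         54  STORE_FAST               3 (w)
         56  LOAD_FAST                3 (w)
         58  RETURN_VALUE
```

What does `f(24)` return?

LOAD_FAST_LOAD_FAST a,a → push 24,24. Stack: [24, 24]
BINARY_OP - → 24 - 24 = 0. Stack: [0]
STORE_FAST z → z=0. Stack: []
LOAD_FAST_LOAD_FAST a,a → push 24,24. Stack: [24, 24]
BINARY_OP - → 24 - 24 = 0. Stack: [0]
STORE_FAST v → v=0. Stack: []
LOAD_FAST_LOAD_FAST z,v → push 0,0. Stack: [0, 0]
COMPARE_OP bool(!=) → 0 vs 0 = False. Stack: [False]
POP_JUMP_IF_FALSE → pop False; jump. Stack: []
LOAD_FAST v → push 0. Stack: [0]
LOAD_CONST → push 5. Stack: [0, 5]
BINARY_OP + → 0 + 5 = 5. Stack: [5]
LOAD_FAST v → push 0. Stack: [5, 0]
BINARY_OP - → 5 - 0 = 5. Stack: [5]
STORE_FAST w → w=5. Stack: []
LOAD_FAST w → push 5. Stack: [5]
RETURN_VALUE → return 5.

5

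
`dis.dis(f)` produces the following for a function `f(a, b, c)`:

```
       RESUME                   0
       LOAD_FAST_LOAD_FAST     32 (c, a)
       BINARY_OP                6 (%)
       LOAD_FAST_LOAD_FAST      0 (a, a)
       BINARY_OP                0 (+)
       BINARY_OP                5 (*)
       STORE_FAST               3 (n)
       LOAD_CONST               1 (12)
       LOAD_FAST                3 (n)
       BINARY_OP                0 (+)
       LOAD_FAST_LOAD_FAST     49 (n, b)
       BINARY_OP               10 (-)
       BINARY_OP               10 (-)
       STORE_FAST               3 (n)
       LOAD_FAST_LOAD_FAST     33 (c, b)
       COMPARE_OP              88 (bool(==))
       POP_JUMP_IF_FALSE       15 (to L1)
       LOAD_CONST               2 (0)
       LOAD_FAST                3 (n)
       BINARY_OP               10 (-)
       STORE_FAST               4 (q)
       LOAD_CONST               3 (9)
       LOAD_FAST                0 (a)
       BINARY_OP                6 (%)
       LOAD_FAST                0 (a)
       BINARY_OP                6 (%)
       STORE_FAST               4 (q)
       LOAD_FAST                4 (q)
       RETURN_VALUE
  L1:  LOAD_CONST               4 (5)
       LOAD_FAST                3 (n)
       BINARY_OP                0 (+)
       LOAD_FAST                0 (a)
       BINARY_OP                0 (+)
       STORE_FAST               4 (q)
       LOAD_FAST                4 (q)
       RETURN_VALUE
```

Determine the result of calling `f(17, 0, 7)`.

34

LOAD_FAST_LOAD_FAST c,a → push 7,17. Stack: [7, 17]
BINARY_OP % → 7 % 17 = 7. Stack: [7]
LOAD_FAST_LOAD_FAST a,a → push 17,17. Stack: [7, 17, 17]
BINARY_OP + → 17 + 17 = 34. Stack: [7, 34]
BINARY_OP * → 7 * 34 = 238. Stack: [238]
STORE_FAST n → n=238. Stack: []
LOAD_CONST → push 12. Stack: [12]
LOAD_FAST n → push 238. Stack: [12, 238]
BINARY_OP + → 12 + 238 = 250. Stack: [250]
LOAD_FAST_LOAD_FAST n,b → push 238,0. Stack: [250, 238, 0]
BINARY_OP - → 238 - 0 = 238. Stack: [250, 238]
BINARY_OP - → 250 - 238 = 12. Stack: [12]
STORE_FAST n → n=12. Stack: []
LOAD_FAST_LOAD_FAST c,b → push 7,0. Stack: [7, 0]
COMPARE_OP bool(==) → 7 vs 0 = False. Stack: [False]
POP_JUMP_IF_FALSE → pop False; jump. Stack: []
LOAD_CONST → push 5. Stack: [5]
LOAD_FAST n → push 12. Stack: [5, 12]
BINARY_OP + → 5 + 12 = 17. Stack: [17]
LOAD_FAST a → push 17. Stack: [17, 17]
BINARY_OP + → 17 + 17 = 34. Stack: [34]
STORE_FAST q → q=34. Stack: []
LOAD_FAST q → push 34. Stack: [34]
RETURN_VALUE → return 34.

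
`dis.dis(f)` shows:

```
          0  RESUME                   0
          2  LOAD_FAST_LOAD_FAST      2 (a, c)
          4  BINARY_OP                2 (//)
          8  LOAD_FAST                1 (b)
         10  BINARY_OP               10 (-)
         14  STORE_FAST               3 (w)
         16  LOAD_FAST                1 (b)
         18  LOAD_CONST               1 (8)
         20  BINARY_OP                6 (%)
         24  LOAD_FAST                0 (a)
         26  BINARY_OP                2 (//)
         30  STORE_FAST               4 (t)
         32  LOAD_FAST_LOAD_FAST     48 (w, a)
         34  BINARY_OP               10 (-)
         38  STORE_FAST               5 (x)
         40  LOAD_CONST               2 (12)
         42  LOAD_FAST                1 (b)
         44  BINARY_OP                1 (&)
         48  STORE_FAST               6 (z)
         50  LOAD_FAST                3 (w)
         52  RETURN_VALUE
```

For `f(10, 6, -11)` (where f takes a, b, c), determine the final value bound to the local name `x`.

LOAD_FAST_LOAD_FAST a,c → push 10,-11. Stack: [10, -11]
BINARY_OP // → 10 // -11 = -1. Stack: [-1]
LOAD_FAST b → push 6. Stack: [-1, 6]
BINARY_OP - → -1 - 6 = -7. Stack: [-7]
STORE_FAST w → w=-7. Stack: []
LOAD_FAST b → push 6. Stack: [6]
LOAD_CONST → push 8. Stack: [6, 8]
BINARY_OP % → 6 % 8 = 6. Stack: [6]
LOAD_FAST a → push 10. Stack: [6, 10]
BINARY_OP // → 6 // 10 = 0. Stack: [0]
STORE_FAST t → t=0. Stack: []
LOAD_FAST_LOAD_FAST w,a → push -7,10. Stack: [-7, 10]
BINARY_OP - → -7 - 10 = -17. Stack: [-17]
STORE_FAST x → x=-17. Stack: []
LOAD_CONST → push 12. Stack: [12]
LOAD_FAST b → push 6. Stack: [12, 6]
BINARY_OP & → 12 & 6 = 4. Stack: [4]
STORE_FAST z → z=4. Stack: []
LOAD_FAST w → push -7. Stack: [-7]
RETURN_VALUE → return -7.

-17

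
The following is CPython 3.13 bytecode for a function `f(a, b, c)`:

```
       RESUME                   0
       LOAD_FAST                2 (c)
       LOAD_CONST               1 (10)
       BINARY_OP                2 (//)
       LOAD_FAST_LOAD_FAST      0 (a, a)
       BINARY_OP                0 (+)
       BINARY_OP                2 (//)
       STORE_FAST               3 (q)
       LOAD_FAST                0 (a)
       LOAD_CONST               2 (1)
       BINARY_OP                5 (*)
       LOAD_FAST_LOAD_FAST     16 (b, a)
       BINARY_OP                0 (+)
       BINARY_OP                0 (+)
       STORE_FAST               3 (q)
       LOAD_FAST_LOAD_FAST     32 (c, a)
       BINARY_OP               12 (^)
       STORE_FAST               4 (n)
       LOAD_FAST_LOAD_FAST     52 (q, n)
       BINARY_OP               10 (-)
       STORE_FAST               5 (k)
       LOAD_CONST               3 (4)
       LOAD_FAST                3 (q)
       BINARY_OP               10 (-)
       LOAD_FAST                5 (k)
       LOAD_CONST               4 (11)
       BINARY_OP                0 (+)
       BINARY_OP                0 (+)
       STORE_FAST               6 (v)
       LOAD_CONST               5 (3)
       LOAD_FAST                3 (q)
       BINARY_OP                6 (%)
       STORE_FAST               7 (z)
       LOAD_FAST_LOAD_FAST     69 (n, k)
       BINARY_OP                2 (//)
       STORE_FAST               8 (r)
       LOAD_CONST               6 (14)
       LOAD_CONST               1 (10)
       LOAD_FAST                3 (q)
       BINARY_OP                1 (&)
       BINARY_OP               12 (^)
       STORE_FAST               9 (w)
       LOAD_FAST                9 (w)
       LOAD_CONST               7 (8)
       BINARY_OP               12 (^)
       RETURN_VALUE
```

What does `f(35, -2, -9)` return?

6

LOAD_FAST c → push -9. Stack: [-9]
LOAD_CONST → push 10. Stack: [-9, 10]
BINARY_OP // → -9 // 10 = -1. Stack: [-1]
LOAD_FAST_LOAD_FAST a,a → push 35,35. Stack: [-1, 35, 35]
BINARY_OP + → 35 + 35 = 70. Stack: [-1, 70]
BINARY_OP // → -1 // 70 = -1. Stack: [-1]
STORE_FAST q → q=-1. Stack: []
LOAD_FAST a → push 35. Stack: [35]
LOAD_CONST → push 1. Stack: [35, 1]
BINARY_OP * → 35 * 1 = 35. Stack: [35]
LOAD_FAST_LOAD_FAST b,a → push -2,35. Stack: [35, -2, 35]
BINARY_OP + → -2 + 35 = 33. Stack: [35, 33]
BINARY_OP + → 35 + 33 = 68. Stack: [68]
STORE_FAST q → q=68. Stack: []
LOAD_FAST_LOAD_FAST c,a → push -9,35. Stack: [-9, 35]
BINARY_OP ^ → -9 ^ 35 = -44. Stack: [-44]
STORE_FAST n → n=-44. Stack: []
LOAD_FAST_LOAD_FAST q,n → push 68,-44. Stack: [68, -44]
BINARY_OP - → 68 - -44 = 112. Stack: [112]
STORE_FAST k → k=112. Stack: []
LOAD_CONST → push 4. Stack: [4]
LOAD_FAST q → push 68. Stack: [4, 68]
BINARY_OP - → 4 - 68 = -64. Stack: [-64]
LOAD_FAST k → push 112. Stack: [-64, 112]
LOAD_CONST → push 11. Stack: [-64, 112, 11]
BINARY_OP + → 112 + 11 = 123. Stack: [-64, 123]
BINARY_OP + → -64 + 123 = 59. Stack: [59]
STORE_FAST v → v=59. Stack: []
LOAD_CONST → push 3. Stack: [3]
LOAD_FAST q → push 68. Stack: [3, 68]
BINARY_OP % → 3 % 68 = 3. Stack: [3]
STORE_FAST z → z=3. Stack: []
LOAD_FAST_LOAD_FAST n,k → push -44,112. Stack: [-44, 112]
BINARY_OP // → -44 // 112 = -1. Stack: [-1]
STORE_FAST r → r=-1. Stack: []
LOAD_CONST → push 14. Stack: [14]
LOAD_CONST → push 10. Stack: [14, 10]
LOAD_FAST q → push 68. Stack: [14, 10, 68]
BINARY_OP & → 10 & 68 = 0. Stack: [14, 0]
BINARY_OP ^ → 14 ^ 0 = 14. Stack: [14]
STORE_FAST w → w=14. Stack: []
LOAD_FAST w → push 14. Stack: [14]
LOAD_CONST → push 8. Stack: [14, 8]
BINARY_OP ^ → 14 ^ 8 = 6. Stack: [6]
RETURN_VALUE → return 6.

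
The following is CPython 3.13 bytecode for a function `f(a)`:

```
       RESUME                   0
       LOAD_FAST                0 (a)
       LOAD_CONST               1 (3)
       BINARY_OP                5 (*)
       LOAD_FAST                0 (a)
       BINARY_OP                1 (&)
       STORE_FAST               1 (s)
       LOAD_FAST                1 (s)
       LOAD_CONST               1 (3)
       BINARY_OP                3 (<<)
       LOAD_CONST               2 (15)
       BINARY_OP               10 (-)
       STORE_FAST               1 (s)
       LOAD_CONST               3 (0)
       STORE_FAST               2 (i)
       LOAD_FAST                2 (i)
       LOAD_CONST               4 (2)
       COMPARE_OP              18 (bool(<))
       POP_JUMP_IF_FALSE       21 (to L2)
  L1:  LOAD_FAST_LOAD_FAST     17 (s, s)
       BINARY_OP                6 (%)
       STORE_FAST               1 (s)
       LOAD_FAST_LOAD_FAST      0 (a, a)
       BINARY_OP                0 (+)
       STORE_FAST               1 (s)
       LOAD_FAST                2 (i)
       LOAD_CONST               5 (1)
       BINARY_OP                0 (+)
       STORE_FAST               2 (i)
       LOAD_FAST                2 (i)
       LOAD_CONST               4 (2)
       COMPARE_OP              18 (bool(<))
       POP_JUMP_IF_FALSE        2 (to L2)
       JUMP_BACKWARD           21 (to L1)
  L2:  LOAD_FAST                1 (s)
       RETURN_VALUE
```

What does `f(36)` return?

72

LOAD_FAST a → push 36. Stack: [36]
LOAD_CONST → push 3. Stack: [36, 3]
BINARY_OP * → 36 * 3 = 108. Stack: [108]
LOAD_FAST a → push 36. Stack: [108, 36]
BINARY_OP & → 108 & 36 = 36. Stack: [36]
STORE_FAST s → s=36. Stack: []
LOAD_FAST s → push 36. Stack: [36]
LOAD_CONST → push 3. Stack: [36, 3]
BINARY_OP << → 36 << 3 = 288. Stack: [288]
LOAD_CONST → push 15. Stack: [288, 15]
BINARY_OP - → 288 - 15 = 273. Stack: [273]
STORE_FAST s → s=273. Stack: []
LOAD_CONST → push 0. Stack: [0]
STORE_FAST i → i=0. Stack: []
LOAD_FAST i → push 0. Stack: [0]
LOAD_CONST → push 2. Stack: [0, 2]
COMPARE_OP bool(<) → 0 vs 2 = True. Stack: [True]
POP_JUMP_IF_FALSE → pop True; no jump. Stack: []
LOAD_FAST_LOAD_FAST s,s → push 273,273. Stack: [273, 273]
BINARY_OP % → 273 % 273 = 0. Stack: [0]
STORE_FAST s → s=0. Stack: []
LOAD_FAST_LOAD_FAST a,a → push 36,36. Stack: [36, 36]
BINARY_OP + → 36 + 36 = 72. Stack: [72]
STORE_FAST s → s=72. Stack: []
LOAD_FAST i → push 0. Stack: [0]
LOAD_CONST → push 1. Stack: [0, 1]
BINARY_OP + → 0 + 1 = 1. Stack: [1]
STORE_FAST i → i=1. Stack: []
LOAD_FAST i → push 1. Stack: [1]
LOAD_CONST → push 2. Stack: [1, 2]
COMPARE_OP bool(<) → 1 vs 2 = True. Stack: [True]
POP_JUMP_IF_FALSE → pop True; no jump. Stack: []
LOAD_FAST_LOAD_FAST s,s → push 72,72. Stack: [72, 72]
BINARY_OP % → 72 % 72 = 0. Stack: [0]
STORE_FAST s → s=0. Stack: []
LOAD_FAST_LOAD_FAST a,a → push 36,36. Stack: [36, 36]
BINARY_OP + → 36 + 36 = 72. Stack: [72]
STORE_FAST s → s=72. Stack: []
LOAD_FAST i → push 1. Stack: [1]
LOAD_CONST → push 1. Stack: [1, 1]
BINARY_OP + → 1 + 1 = 2. Stack: [2]
STORE_FAST i → i=2. Stack: []
LOAD_FAST i → push 2. Stack: [2]
LOAD_CONST → push 2. Stack: [2, 2]
COMPARE_OP bool(<) → 2 vs 2 = False. Stack: [False]
POP_JUMP_IF_FALSE → pop False; jump. Stack: []
LOAD_FAST s → push 72. Stack: [72]
RETURN_VALUE → return 72.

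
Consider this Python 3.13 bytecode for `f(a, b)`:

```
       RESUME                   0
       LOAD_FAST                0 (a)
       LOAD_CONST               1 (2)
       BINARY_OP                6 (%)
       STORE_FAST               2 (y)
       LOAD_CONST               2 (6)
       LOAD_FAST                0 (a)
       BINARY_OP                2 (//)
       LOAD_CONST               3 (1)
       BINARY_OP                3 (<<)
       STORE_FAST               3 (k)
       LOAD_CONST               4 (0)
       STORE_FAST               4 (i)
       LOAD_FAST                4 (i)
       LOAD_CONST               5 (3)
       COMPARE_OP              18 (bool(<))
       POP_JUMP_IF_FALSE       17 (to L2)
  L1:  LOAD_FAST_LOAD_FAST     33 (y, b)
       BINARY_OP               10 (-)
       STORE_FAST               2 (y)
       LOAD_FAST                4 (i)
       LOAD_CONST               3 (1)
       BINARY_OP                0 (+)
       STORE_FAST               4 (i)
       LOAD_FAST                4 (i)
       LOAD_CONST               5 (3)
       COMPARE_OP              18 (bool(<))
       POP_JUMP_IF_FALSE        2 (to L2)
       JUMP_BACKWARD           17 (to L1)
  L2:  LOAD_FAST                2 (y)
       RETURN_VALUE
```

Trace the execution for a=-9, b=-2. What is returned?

7

LOAD_FAST a → push -9. Stack: [-9]
LOAD_CONST → push 2. Stack: [-9, 2]
BINARY_OP % → -9 % 2 = 1. Stack: [1]
STORE_FAST y → y=1. Stack: []
LOAD_CONST → push 6. Stack: [6]
LOAD_FAST a → push -9. Stack: [6, -9]
BINARY_OP // → 6 // -9 = -1. Stack: [-1]
LOAD_CONST → push 1. Stack: [-1, 1]
BINARY_OP << → -1 << 1 = -2. Stack: [-2]
STORE_FAST k → k=-2. Stack: []
LOAD_CONST → push 0. Stack: [0]
STORE_FAST i → i=0. Stack: []
LOAD_FAST i → push 0. Stack: [0]
LOAD_CONST → push 3. Stack: [0, 3]
COMPARE_OP bool(<) → 0 vs 3 = True. Stack: [True]
POP_JUMP_IF_FALSE → pop True; no jump. Stack: []
LOAD_FAST_LOAD_FAST y,b → push 1,-2. Stack: [1, -2]
BINARY_OP - → 1 - -2 = 3. Stack: [3]
STORE_FAST y → y=3. Stack: []
LOAD_FAST i → push 0. Stack: [0]
LOAD_CONST → push 1. Stack: [0, 1]
BINARY_OP + → 0 + 1 = 1. Stack: [1]
STORE_FAST i → i=1. Stack: []
LOAD_FAST i → push 1. Stack: [1]
LOAD_CONST → push 3. Stack: [1, 3]
COMPARE_OP bool(<) → 1 vs 3 = True. Stack: [True]
POP_JUMP_IF_FALSE → pop True; no jump. Stack: []
LOAD_FAST_LOAD_FAST y,b → push 3,-2. Stack: [3, -2]
BINARY_OP - → 3 - -2 = 5. Stack: [5]
STORE_FAST y → y=5. Stack: []
LOAD_FAST i → push 1. Stack: [1]
LOAD_CONST → push 1. Stack: [1, 1]
BINARY_OP + → 1 + 1 = 2. Stack: [2]
STORE_FAST i → i=2. Stack: []
LOAD_FAST i → push 2. Stack: [2]
LOAD_CONST → push 3. Stack: [2, 3]
COMPARE_OP bool(<) → 2 vs 3 = True. Stack: [True]
POP_JUMP_IF_FALSE → pop True; no jump. Stack: []
LOAD_FAST_LOAD_FAST y,b → push 5,-2. Stack: [5, -2]
BINARY_OP - → 5 - -2 = 7. Stack: [7]
STORE_FAST y → y=7. Stack: []
LOAD_FAST i → push 2. Stack: [2]
LOAD_CONST → push 1. Stack: [2, 1]
BINARY_OP + → 2 + 1 = 3. Stack: [3]
STORE_FAST i → i=3. Stack: []
LOAD_FAST i → push 3. Stack: [3]
LOAD_CONST → push 3. Stack: [3, 3]
COMPARE_OP bool(<) → 3 vs 3 = False. Stack: [False]
POP_JUMP_IF_FALSE → pop False; jump. Stack: []
LOAD_FAST y → push 7. Stack: [7]
RETURN_VALUE → return 7.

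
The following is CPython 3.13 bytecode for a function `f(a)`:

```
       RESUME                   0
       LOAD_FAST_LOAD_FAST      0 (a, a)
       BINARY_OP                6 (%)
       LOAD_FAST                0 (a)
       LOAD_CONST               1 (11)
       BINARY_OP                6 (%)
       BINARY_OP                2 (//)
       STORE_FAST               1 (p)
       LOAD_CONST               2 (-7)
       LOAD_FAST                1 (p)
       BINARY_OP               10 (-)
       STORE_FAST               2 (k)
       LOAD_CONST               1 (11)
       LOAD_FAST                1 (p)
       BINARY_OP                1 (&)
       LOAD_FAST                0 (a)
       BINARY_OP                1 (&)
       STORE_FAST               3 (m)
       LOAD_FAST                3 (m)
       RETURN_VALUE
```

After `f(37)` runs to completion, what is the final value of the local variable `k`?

-7

LOAD_FAST_LOAD_FAST a,a → push 37,37. Stack: [37, 37]
BINARY_OP % → 37 % 37 = 0. Stack: [0]
LOAD_FAST a → push 37. Stack: [0, 37]
LOAD_CONST → push 11. Stack: [0, 37, 11]
BINARY_OP % → 37 % 11 = 4. Stack: [0, 4]
BINARY_OP // → 0 // 4 = 0. Stack: [0]
STORE_FAST p → p=0. Stack: []
LOAD_CONST → push -7. Stack: [-7]
LOAD_FAST p → push 0. Stack: [-7, 0]
BINARY_OP - → -7 - 0 = -7. Stack: [-7]
STORE_FAST k → k=-7. Stack: []
LOAD_CONST → push 11. Stack: [11]
LOAD_FAST p → push 0. Stack: [11, 0]
BINARY_OP & → 11 & 0 = 0. Stack: [0]
LOAD_FAST a → push 37. Stack: [0, 37]
BINARY_OP & → 0 & 37 = 0. Stack: [0]
STORE_FAST m → m=0. Stack: []
LOAD_FAST m → push 0. Stack: [0]
RETURN_VALUE → return 0.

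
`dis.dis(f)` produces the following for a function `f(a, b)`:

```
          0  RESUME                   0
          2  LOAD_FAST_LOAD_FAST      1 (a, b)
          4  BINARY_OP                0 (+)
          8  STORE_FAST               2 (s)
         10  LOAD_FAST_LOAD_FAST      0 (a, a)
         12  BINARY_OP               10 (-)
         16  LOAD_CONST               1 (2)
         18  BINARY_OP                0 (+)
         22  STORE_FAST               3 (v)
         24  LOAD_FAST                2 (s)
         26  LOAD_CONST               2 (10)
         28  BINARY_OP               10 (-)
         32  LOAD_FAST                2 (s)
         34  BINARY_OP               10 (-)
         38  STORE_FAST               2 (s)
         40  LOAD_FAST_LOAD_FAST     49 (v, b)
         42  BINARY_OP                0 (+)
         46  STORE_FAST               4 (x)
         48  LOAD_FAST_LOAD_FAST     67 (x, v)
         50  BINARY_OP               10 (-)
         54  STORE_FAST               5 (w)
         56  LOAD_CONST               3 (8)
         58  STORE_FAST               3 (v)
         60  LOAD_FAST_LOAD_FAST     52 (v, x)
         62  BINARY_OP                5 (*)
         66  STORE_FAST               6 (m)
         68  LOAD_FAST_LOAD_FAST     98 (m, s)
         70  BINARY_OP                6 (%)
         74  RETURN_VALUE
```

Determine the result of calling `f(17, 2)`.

-8

LOAD_FAST_LOAD_FAST a,b → push 17,2. Stack: [17, 2]
BINARY_OP + → 17 + 2 = 19. Stack: [19]
STORE_FAST s → s=19. Stack: []
LOAD_FAST_LOAD_FAST a,a → push 17,17. Stack: [17, 17]
BINARY_OP - → 17 - 17 = 0. Stack: [0]
LOAD_CONST → push 2. Stack: [0, 2]
BINARY_OP + → 0 + 2 = 2. Stack: [2]
STORE_FAST v → v=2. Stack: []
LOAD_FAST s → push 19. Stack: [19]
LOAD_CONST → push 10. Stack: [19, 10]
BINARY_OP - → 19 - 10 = 9. Stack: [9]
LOAD_FAST s → push 19. Stack: [9, 19]
BINARY_OP - → 9 - 19 = -10. Stack: [-10]
STORE_FAST s → s=-10. Stack: []
LOAD_FAST_LOAD_FAST v,b → push 2,2. Stack: [2, 2]
BINARY_OP + → 2 + 2 = 4. Stack: [4]
STORE_FAST x → x=4. Stack: []
LOAD_FAST_LOAD_FAST x,v → push 4,2. Stack: [4, 2]
BINARY_OP - → 4 - 2 = 2. Stack: [2]
STORE_FAST w → w=2. Stack: []
LOAD_CONST → push 8. Stack: [8]
STORE_FAST v → v=8. Stack: []
LOAD_FAST_LOAD_FAST v,x → push 8,4. Stack: [8, 4]
BINARY_OP * → 8 * 4 = 32. Stack: [32]
STORE_FAST m → m=32. Stack: []
LOAD_FAST_LOAD_FAST m,s → push 32,-10. Stack: [32, -10]
BINARY_OP % → 32 % -10 = -8. Stack: [-8]
RETURN_VALUE → return -8.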